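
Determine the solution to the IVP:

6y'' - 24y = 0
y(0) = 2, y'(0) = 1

General solution: y = C₁e^(2x) + C₂e^(-2x)
Applying ICs: C₁ = 5/4, C₂ = 3/4
Particular solution: y = (5/4)e^(2x) + (3/4)e^(-2x)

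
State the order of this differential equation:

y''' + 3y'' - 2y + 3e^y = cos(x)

The order is 3 (highest derivative is of order 3).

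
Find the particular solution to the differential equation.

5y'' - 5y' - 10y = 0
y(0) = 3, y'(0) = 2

General solution: y = C₁e^(2x) + C₂e^(-x)
Applying ICs: C₁ = 5/3, C₂ = 4/3
Particular solution: y = (5/3)e^(2x) + (4/3)e^(-x)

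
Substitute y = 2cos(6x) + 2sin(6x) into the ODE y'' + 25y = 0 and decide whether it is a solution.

Verification:
y'' = -72cos(6x) - 72sin(6x)
y'' + 25y ≠ 0 (frequency mismatch: got 36 instead of 25)

No, it is not a solution.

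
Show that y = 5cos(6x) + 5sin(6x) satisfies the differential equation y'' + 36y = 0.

Verification:
y'' = -180cos(6x) - 180sin(6x)
y'' + 36y = 0 ✓

Yes, it is a solution.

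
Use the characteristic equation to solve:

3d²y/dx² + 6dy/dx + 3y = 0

Characteristic equation: 3r² + 6r + 3 = 0
Divide by 3: r² + 2r + 1 = 0
Factored: (r + 1)² = 0
Repeated root: r = -1
General solution: y = (C₁ + C₂x)e^(-x)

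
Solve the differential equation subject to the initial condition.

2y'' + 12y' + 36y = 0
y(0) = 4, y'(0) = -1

General solution: y = e^(-3x)(C₁cos(3x) + C₂sin(3x))
Complex roots r = -3 ± 3i
Applying ICs: C₁ = 4, C₂ = 11/3
Particular solution: y = e^(-3x)(4cos(3x) + (11/3)sin(3x))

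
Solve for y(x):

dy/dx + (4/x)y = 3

Using integrating factor method:

General solution: y = (3/5)x + Cx^(-4)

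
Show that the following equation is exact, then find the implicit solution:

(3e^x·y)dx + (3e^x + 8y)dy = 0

Verify exactness: ∂M/∂y = ∂N/∂x ✓
Find F(x,y) such that ∂F/∂x = M, ∂F/∂y = N
Solution: 3e^x·y + 4y² = C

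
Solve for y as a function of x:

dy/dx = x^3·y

Separating variables and integrating:
ln|y| = x^4/4 + C

General solution: y = Ce^(x^4/4)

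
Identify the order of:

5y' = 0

The order is 1 (highest derivative is of order 1).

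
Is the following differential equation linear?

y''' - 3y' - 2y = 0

Yes. Linear (y and its derivatives appear to the first power only, no products of y terms)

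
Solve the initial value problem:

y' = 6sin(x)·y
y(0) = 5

General solution: y = Ce^(-6cos(x))
Applying IC y(0) = 5:
Particular solution: y = 5e^(6(1-cos(x)))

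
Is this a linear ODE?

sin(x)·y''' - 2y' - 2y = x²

Yes. Linear (y and its derivatives appear to the first power only, no products of y terms)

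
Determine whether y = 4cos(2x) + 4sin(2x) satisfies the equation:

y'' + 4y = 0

Verification:
y'' = -16cos(2x) - 16sin(2x)
y'' + 4y = 0 ✓

Yes, it is a solution.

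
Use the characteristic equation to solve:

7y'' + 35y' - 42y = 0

Characteristic equation: 7r² + 35r - 42 = 0
Divide by 7: r² + 5r - 6 = 0
Roots: r = 1, -6 (distinct real)
General solution: y = C₁e^x + C₂e^(-6x)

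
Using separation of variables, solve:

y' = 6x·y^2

Separating variables and integrating:
-1/y = 3x^2 + C

General solution: y^-1 = -3x^2 + C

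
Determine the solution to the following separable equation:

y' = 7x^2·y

Separating variables and integrating:
ln|y| = 7x^3/3 + C

General solution: y = Ce^(7x^3/3)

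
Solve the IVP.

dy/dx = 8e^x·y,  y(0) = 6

General solution: y = Ce^(8e^x)
Applying IC y(0) = 6:
Particular solution: y = 6e^(8(e^x - 1))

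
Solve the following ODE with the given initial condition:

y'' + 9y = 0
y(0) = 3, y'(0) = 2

General solution: y = C₁cos(3x) + C₂sin(3x)
Complex roots r = ±3i
Applying ICs: C₁ = 3, C₂ = 2/3
Particular solution: y = 3cos(3x) + (2/3)sin(3x)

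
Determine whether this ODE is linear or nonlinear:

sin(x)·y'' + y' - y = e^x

Linear (y and its derivatives appear to the first power only, no products of y terms)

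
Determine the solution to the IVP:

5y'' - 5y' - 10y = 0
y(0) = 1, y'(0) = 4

General solution: y = C₁e^(2x) + C₂e^(-x)
Applying ICs: C₁ = 5/3, C₂ = -2/3
Particular solution: y = (5/3)e^(2x) - (2/3)e^(-x)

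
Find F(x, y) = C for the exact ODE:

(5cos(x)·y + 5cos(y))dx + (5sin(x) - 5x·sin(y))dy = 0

Verify exactness: ∂M/∂y = ∂N/∂x ✓
Find F(x,y) such that ∂F/∂x = M, ∂F/∂y = N
Solution: 5sin(x)·y + 5x·cos(y) = C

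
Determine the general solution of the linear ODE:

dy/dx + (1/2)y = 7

Using integrating factor method:

General solution: y = 14 + Ce^(-x/2)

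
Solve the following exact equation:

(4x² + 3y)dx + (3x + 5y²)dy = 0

Verify exactness: ∂M/∂y = ∂N/∂x ✓
Find F(x,y) such that ∂F/∂x = M, ∂F/∂y = N
Solution: 4x³/3 + 3xy + 5y³/3 = C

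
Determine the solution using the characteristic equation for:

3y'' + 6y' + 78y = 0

Characteristic equation: 3r² + 6r + 78 = 0
Divide by 3: r² + 2r + 26 = 0
Roots: r = -1 ± 5i (complex conjugates)
General solution: y = e^(-x)(C₁cos(5x) + C₂sin(5x))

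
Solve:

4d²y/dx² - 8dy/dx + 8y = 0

Characteristic equation: 4r² - 8r + 8 = 0
Divide by 4: r² - 2r + 2 = 0
Roots: r = 1 ± i (complex conjugates)
General solution: y = e^x(C₁cos(x) + C₂sin(x))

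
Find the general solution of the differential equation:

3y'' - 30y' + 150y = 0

Characteristic equation: 3r² - 30r + 150 = 0
Divide by 3: r² - 10r + 50 = 0
Roots: r = 5 ± 5i (complex conjugates)
General solution: y = e^(5x)(C₁cos(5x) + C₂sin(5x))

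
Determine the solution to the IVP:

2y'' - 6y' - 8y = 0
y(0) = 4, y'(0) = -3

General solution: y = C₁e^(4x) + C₂e^(-x)
Applying ICs: C₁ = 1/5, C₂ = 19/5
Particular solution: y = (1/5)e^(4x) + (19/5)e^(-x)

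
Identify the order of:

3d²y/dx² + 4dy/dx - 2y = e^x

The order is 2 (highest derivative is of order 2).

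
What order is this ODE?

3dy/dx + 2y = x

The order is 1 (highest derivative is of order 1).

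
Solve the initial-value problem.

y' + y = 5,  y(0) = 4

General solution: y = 5 + Ce^(-x)
Applying y(0) = 4: C = 4 - 5 = -1
Particular solution: y = 5 - e^(-x)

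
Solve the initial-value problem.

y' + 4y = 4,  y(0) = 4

General solution: y = 1 + Ce^(-4x)
Applying y(0) = 4: C = 4 - 1 = 3
Particular solution: y = 1 + 3e^(-4x)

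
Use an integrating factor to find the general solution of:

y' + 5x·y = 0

Using integrating factor method:

General solution: y = Ce^(-5x^2/2)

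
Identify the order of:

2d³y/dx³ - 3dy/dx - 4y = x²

The order is 3 (highest derivative is of order 3).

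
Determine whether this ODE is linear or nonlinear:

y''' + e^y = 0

Nonlinear (e^y is nonlinear in y)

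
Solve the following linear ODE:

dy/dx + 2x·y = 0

Using integrating factor method:

General solution: y = Ce^(-x^2)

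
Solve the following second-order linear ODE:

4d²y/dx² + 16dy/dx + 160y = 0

Characteristic equation: 4r² + 16r + 160 = 0
Divide by 4: r² + 4r + 40 = 0
Roots: r = -2 ± 6i (complex conjugates)
General solution: y = e^(-2x)(C₁cos(6x) + C₂sin(6x))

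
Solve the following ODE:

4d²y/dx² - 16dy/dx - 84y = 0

Characteristic equation: 4r² - 16r - 84 = 0
Divide by 4: r² - 4r - 21 = 0
Roots: r = 7, -3 (distinct real)
General solution: y = C₁e^(7x) + C₂e^(-3x)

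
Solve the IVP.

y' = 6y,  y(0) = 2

General solution: y = Ce^(6x)
Applying IC y(0) = 2:
Particular solution: y = 2e^(6x)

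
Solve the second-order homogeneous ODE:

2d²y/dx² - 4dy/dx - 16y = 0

Characteristic equation: 2r² - 4r - 16 = 0
Divide by 2: r² - 2r - 8 = 0
Roots: r = 4, -2 (distinct real)
General solution: y = C₁e^(4x) + C₂e^(-2x)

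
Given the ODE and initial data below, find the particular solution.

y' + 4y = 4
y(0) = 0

General solution: y = 1 + Ce^(-4x)
Applying y(0) = 0: C = 0 - 1 = -1
Particular solution: y = 1 - e^(-4x)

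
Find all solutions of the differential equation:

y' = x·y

Separating variables and integrating:
ln|y| = x^2/2 + C

General solution: y = Ce^(x^2/2)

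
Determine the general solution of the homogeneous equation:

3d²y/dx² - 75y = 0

Characteristic equation: 3r² - 75 = 0
Divide by 3: r² - 25 = 0
Roots: r = 5, -5 (distinct real)
General solution: y = C₁e^(5x) + C₂e^(-5x)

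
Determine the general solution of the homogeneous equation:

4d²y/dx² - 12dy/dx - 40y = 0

Characteristic equation: 4r² - 12r - 40 = 0
Divide by 4: r² - 3r - 10 = 0
Roots: r = 5, -2 (distinct real)
General solution: y = C₁e^(5x) + C₂e^(-2x)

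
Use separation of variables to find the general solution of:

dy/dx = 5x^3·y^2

Separating variables and integrating:
-1/y = 5x^4/4 + C

General solution: y^-1 = (-5/4)x^4 + C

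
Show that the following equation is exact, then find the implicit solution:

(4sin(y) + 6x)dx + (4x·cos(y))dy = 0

Verify exactness: ∂M/∂y = ∂N/∂x ✓
Find F(x,y) such that ∂F/∂x = M, ∂F/∂y = N
Solution: 4x·sin(y) + 3x² = C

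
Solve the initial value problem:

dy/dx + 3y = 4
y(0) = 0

General solution: y = 4/3 + Ce^(-3x)
Applying y(0) = 0: C = 0 - 4/3 = -4/3
Particular solution: y = 4/3 - (4/3)e^(-3x)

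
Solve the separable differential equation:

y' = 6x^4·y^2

Separating variables and integrating:
-1/y = 6x^5/5 + C

General solution: y^-1 = (-6/5)x^5 + C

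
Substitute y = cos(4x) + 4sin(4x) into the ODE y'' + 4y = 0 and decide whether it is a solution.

Verification:
y'' = -16cos(4x) - 64sin(4x)
y'' + 4y ≠ 0 (frequency mismatch: got 16 instead of 4)

No, it is not a solution.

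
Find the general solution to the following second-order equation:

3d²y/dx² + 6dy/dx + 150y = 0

Characteristic equation: 3r² + 6r + 150 = 0
Divide by 3: r² + 2r + 50 = 0
Roots: r = -1 ± 7i (complex conjugates)
General solution: y = e^(-x)(C₁cos(7x) + C₂sin(7x))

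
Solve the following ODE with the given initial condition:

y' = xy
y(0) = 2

General solution: y = Ce^(x²/2)
Applying IC y(0) = 2:
Particular solution: y = 2e^(x²/2)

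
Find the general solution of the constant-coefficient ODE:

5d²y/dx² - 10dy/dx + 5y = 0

Characteristic equation: 5r² - 10r + 5 = 0
Divide by 5: r² - 2r + 1 = 0
Factored: (r - 1)² = 0
Repeated root: r = 1
General solution: y = (C₁ + C₂x)e^x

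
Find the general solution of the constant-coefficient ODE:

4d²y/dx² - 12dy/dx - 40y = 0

Characteristic equation: 4r² - 12r - 40 = 0
Divide by 4: r² - 3r - 10 = 0
Roots: r = 5, -2 (distinct real)
General solution: y = C₁e^(5x) + C₂e^(-2x)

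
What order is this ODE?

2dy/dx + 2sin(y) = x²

The order is 1 (highest derivative is of order 1).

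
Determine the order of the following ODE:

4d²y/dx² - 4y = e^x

The order is 2 (highest derivative is of order 2).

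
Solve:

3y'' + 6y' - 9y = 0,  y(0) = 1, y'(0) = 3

General solution: y = C₁e^x + C₂e^(-3x)
Applying ICs: C₁ = 3/2, C₂ = -1/2
Particular solution: y = (3/2)e^x - (1/2)e^(-3x)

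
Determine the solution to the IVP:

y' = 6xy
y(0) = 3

General solution: y = Ce^(3x²)
Applying IC y(0) = 3:
Particular solution: y = 3e^(3x²)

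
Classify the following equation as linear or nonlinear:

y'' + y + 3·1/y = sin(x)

Nonlinear (1/y term)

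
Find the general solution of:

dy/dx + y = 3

Using integrating factor method:

General solution: y = 3 + Ce^(-x)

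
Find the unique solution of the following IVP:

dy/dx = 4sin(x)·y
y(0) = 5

General solution: y = Ce^(-4cos(x))
Applying IC y(0) = 5:
Particular solution: y = 5e^(4(1-cos(x)))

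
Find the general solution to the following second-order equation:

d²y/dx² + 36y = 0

Characteristic equation: r² + 36 = 0
Roots: r = ±6i (complex conjugates)
General solution: y = C₁cos(6x) + C₂sin(6x)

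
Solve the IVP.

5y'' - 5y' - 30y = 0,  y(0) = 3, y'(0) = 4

General solution: y = C₁e^(3x) + C₂e^(-2x)
Applying ICs: C₁ = 2, C₂ = 1
Particular solution: y = 2e^(3x) + e^(-2x)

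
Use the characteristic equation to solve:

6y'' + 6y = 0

Characteristic equation: 6r² + 6 = 0
Divide by 6: r² + 1 = 0
Roots: r = ±i (complex conjugates)
General solution: y = C₁cos(x) + C₂sin(x)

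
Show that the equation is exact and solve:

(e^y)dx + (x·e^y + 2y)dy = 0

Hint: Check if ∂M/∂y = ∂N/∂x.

Verify exactness: ∂M/∂y = ∂N/∂x ✓
Find F(x,y) such that ∂F/∂x = M, ∂F/∂y = N
Solution: x·e^y + y² = C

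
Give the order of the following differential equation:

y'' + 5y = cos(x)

The order is 2 (highest derivative is of order 2).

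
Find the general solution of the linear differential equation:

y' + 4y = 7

Using integrating factor method:

General solution: y = 7/4 + Ce^(-4x)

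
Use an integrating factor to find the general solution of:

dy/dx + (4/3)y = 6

Using integrating factor method:

General solution: y = 9/2 + Ce^(-4x/3)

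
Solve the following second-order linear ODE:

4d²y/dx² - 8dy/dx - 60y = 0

Characteristic equation: 4r² - 8r - 60 = 0
Divide by 4: r² - 2r - 15 = 0
Roots: r = 5, -3 (distinct real)
General solution: y = C₁e^(5x) + C₂e^(-3x)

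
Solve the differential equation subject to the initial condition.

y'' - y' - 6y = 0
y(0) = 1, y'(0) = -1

General solution: y = C₁e^(3x) + C₂e^(-2x)
Applying ICs: C₁ = 1/5, C₂ = 4/5
Particular solution: y = (1/5)e^(3x) + (4/5)e^(-2x)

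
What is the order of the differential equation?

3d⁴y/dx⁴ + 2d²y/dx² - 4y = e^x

The order is 4 (highest derivative is of order 4).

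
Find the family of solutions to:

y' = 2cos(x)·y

Separating variables and integrating:
ln|y| = 2sin(x) + C

General solution: y = Ce^(2sin(x))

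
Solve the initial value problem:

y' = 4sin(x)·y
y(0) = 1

General solution: y = Ce^(-4cos(x))
Applying IC y(0) = 1:
Particular solution: y = e^(4(1-cos(x)))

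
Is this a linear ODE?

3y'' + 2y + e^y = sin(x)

No. Nonlinear (e^y is nonlinear in y)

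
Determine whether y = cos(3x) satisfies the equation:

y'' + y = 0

Verification:
y'' = -9cos(3x)
y'' + y ≠ 0 (frequency mismatch: got 9 instead of 1)

No, it is not a solution.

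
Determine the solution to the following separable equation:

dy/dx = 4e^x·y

Separating variables and integrating:
ln|y| = 4e^x + C

General solution: y = Ce^(4e^x)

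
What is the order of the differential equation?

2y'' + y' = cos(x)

The order is 2 (highest derivative is of order 2).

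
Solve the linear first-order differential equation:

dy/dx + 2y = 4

Using integrating factor method:

General solution: y = 2 + Ce^(-2x)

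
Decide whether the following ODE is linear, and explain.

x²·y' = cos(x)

Linear (y and its derivatives appear to the first power only, no products of y terms)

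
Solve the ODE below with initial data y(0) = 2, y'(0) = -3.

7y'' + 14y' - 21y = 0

General solution: y = C₁e^x + C₂e^(-3x)
Applying ICs: C₁ = 3/4, C₂ = 5/4
Particular solution: y = (3/4)e^x + (5/4)e^(-3x)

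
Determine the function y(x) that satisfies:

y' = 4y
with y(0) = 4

General solution: y = Ce^(4x)
Applying IC y(0) = 4:
Particular solution: y = 4e^(4x)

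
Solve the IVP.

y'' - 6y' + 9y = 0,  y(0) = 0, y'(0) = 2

General solution: y = (C₁ + C₂x)e^(3x)
Repeated root r = 3
Applying ICs: C₁ = 0, C₂ = 2
Particular solution: y = 2xe^(3x)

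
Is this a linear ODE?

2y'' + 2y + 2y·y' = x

No. Nonlinear (product y·y')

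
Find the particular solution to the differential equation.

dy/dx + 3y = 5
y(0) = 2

General solution: y = 5/3 + Ce^(-3x)
Applying y(0) = 2: C = 2 - 5/3 = 1/3
Particular solution: y = 5/3 + (1/3)e^(-3x)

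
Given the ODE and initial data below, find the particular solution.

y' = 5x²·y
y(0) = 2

General solution: y = Ce^(5x³/3)
Applying IC y(0) = 2:
Particular solution: y = 2e^(5x³/3)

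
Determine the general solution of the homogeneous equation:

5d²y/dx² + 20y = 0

Characteristic equation: 5r² + 20 = 0
Divide by 5: r² + 4 = 0
Roots: r = ±2i (complex conjugates)
General solution: y = C₁cos(2x) + C₂sin(2x)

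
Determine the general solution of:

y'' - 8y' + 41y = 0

Characteristic equation: r² - 8r + 41 = 0
Roots: r = 4 ± 5i (complex conjugates)
General solution: y = e^(4x)(C₁cos(5x) + C₂sin(5x))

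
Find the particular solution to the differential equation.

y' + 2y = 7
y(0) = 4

General solution: y = 7/2 + Ce^(-2x)
Applying y(0) = 4: C = 4 - 7/2 = 1/2
Particular solution: y = 7/2 + (1/2)e^(-2x)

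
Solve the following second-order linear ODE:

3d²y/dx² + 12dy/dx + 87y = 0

Characteristic equation: 3r² + 12r + 87 = 0
Divide by 3: r² + 4r + 29 = 0
Roots: r = -2 ± 5i (complex conjugates)
General solution: y = e^(-2x)(C₁cos(5x) + C₂sin(5x))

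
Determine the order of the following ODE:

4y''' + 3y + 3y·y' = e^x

The order is 3 (highest derivative is of order 3).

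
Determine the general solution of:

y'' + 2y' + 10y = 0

Characteristic equation: r² + 2r + 10 = 0
Roots: r = -1 ± 3i (complex conjugates)
General solution: y = e^(-x)(C₁cos(3x) + C₂sin(3x))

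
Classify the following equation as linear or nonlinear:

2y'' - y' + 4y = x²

Linear (y and its derivatives appear to the first power only, no products of y terms)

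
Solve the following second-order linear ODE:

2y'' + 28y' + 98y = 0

Characteristic equation: 2r² + 28r + 98 = 0
Divide by 2: r² + 14r + 49 = 0
Factored: (r + 7)² = 0
Repeated root: r = -7
General solution: y = (C₁ + C₂x)e^(-7x)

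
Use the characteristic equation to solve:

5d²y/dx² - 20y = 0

Characteristic equation: 5r² - 20 = 0
Divide by 5: r² - 4 = 0
Roots: r = 2, -2 (distinct real)
General solution: y = C₁e^(2x) + C₂e^(-2x)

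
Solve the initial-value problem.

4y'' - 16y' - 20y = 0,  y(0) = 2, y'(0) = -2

General solution: y = C₁e^(5x) + C₂e^(-x)
Applying ICs: C₁ = 0, C₂ = 2
Particular solution: y = 2e^(-x)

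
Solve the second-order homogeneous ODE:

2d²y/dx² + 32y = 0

Characteristic equation: 2r² + 32 = 0
Divide by 2: r² + 16 = 0
Roots: r = ±4i (complex conjugates)
General solution: y = C₁cos(4x) + C₂sin(4x)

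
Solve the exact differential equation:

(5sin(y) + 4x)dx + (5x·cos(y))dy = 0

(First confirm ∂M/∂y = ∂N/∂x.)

Verify exactness: ∂M/∂y = ∂N/∂x ✓
Find F(x,y) such that ∂F/∂x = M, ∂F/∂y = N
Solution: 5x·sin(y) + 2x² = C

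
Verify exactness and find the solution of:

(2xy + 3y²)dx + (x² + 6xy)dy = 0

Verify exactness: ∂M/∂y = ∂N/∂x ✓
Find F(x,y) such that ∂F/∂x = M, ∂F/∂y = N
Solution: x²y + 3xy² = C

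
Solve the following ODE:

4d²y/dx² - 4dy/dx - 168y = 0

Characteristic equation: 4r² - 4r - 168 = 0
Divide by 4: r² - r - 42 = 0
Roots: r = 7, -6 (distinct real)
General solution: y = C₁e^(7x) + C₂e^(-6x)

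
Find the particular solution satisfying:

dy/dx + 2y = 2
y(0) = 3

General solution: y = 1 + Ce^(-2x)
Applying y(0) = 3: C = 3 - 1 = 2
Particular solution: y = 1 + 2e^(-2x)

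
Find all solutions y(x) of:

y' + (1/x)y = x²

Using integrating factor method:

General solution: y = (1/4)x^3 + C/x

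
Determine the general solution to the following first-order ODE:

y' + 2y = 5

Using integrating factor method:

General solution: y = 5/2 + Ce^(-2x)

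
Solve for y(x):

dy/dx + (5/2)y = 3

Using integrating factor method:

General solution: y = 6/5 + Ce^(-5x/2)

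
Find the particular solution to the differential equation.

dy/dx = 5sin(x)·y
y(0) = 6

General solution: y = Ce^(-5cos(x))
Applying IC y(0) = 6:
Particular solution: y = 6e^(5(1-cos(x)))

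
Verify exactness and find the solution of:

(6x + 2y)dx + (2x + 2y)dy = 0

Verify exactness: ∂M/∂y = ∂N/∂x ✓
Find F(x,y) such that ∂F/∂x = M, ∂F/∂y = N
Solution: 3x² + 2xy + y² = C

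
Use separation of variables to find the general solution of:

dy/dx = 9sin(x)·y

Separating variables and integrating:
ln|y| = -9cos(x) + C

General solution: y = Ce^(-9cos(x))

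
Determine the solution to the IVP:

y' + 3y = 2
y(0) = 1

General solution: y = 2/3 + Ce^(-3x)
Applying y(0) = 1: C = 1 - 2/3 = 1/3
Particular solution: y = 2/3 + (1/3)e^(-3x)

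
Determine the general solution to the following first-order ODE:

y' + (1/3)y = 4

Using integrating factor method:

General solution: y = 12 + Ce^(-x/3)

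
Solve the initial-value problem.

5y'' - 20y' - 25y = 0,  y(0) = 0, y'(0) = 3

General solution: y = C₁e^(5x) + C₂e^(-x)
Applying ICs: C₁ = 1/2, C₂ = -1/2
Particular solution: y = (1/2)e^(5x) - (1/2)e^(-x)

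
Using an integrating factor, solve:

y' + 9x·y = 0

Using integrating factor method:

General solution: y = Ce^(-9x^2/2)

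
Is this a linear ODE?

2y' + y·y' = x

No. Nonlinear (product y·y')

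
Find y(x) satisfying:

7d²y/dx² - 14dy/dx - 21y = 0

Characteristic equation: 7r² - 14r - 21 = 0
Divide by 7: r² - 2r - 3 = 0
Roots: r = 3, -1 (distinct real)
General solution: y = C₁e^(3x) + C₂e^(-x)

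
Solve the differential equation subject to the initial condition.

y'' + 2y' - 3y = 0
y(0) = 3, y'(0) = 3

General solution: y = C₁e^x + C₂e^(-3x)
Applying ICs: C₁ = 3, C₂ = 0
Particular solution: y = 3e^x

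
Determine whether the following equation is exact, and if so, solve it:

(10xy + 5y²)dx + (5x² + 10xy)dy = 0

Verify exactness: ∂M/∂y = ∂N/∂x ✓
Find F(x,y) such that ∂F/∂x = M, ∂F/∂y = N
Solution: 5x²y + 5xy² = C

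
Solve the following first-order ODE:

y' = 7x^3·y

Separating variables and integrating:
ln|y| = 7x^4/4 + C

General solution: y = Ce^(7x^4/4)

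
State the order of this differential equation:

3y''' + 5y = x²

The order is 3 (highest derivative is of order 3).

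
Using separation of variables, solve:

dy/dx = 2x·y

Separating variables and integrating:
ln|y| = x^2 + C

General solution: y = Ce^(x^2)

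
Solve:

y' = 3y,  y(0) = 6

General solution: y = Ce^(3x)
Applying IC y(0) = 6:
Particular solution: y = 6e^(3x)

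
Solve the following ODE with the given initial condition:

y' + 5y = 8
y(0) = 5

General solution: y = 8/5 + Ce^(-5x)
Applying y(0) = 5: C = 5 - 8/5 = 17/5
Particular solution: y = 8/5 + (17/5)e^(-5x)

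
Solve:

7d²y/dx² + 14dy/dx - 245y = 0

Characteristic equation: 7r² + 14r - 245 = 0
Divide by 7: r² + 2r - 35 = 0
Roots: r = 5, -7 (distinct real)
General solution: y = C₁e^(5x) + C₂e^(-7x)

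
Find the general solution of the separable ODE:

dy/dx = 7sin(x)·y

Separating variables and integrating:
ln|y| = -7cos(x) + C

General solution: y = Ce^(-7cos(x))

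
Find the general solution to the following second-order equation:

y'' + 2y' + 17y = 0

Characteristic equation: r² + 2r + 17 = 0
Roots: r = -1 ± 4i (complex conjugates)
General solution: y = e^(-x)(C₁cos(4x) + C₂sin(4x))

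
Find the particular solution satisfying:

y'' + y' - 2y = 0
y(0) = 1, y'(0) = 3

General solution: y = C₁e^x + C₂e^(-2x)
Applying ICs: C₁ = 5/3, C₂ = -2/3
Particular solution: y = (5/3)e^x - (2/3)e^(-2x)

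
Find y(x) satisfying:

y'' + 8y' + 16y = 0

Characteristic equation: r² + 8r + 16 = 0
Factored: (r + 4)² = 0
Repeated root: r = -4
General solution: y = (C₁ + C₂x)e^(-4x)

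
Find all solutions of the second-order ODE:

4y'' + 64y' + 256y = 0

Characteristic equation: 4r² + 64r + 256 = 0
Divide by 4: r² + 16r + 64 = 0
Factored: (r + 8)² = 0
Repeated root: r = -8
General solution: y = (C₁ + C₂x)e^(-8x)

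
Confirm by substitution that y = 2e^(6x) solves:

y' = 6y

Verification:
y = 2e^(6x)
y' = 12e^(6x)
6y = 12e^(6x)
y' = 6y ✓

Yes, it is a solution.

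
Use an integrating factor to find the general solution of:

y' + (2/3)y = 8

Using integrating factor method:

General solution: y = 12 + Ce^(-2x/3)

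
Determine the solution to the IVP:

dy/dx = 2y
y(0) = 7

General solution: y = Ce^(2x)
Applying IC y(0) = 7:
Particular solution: y = 7e^(2x)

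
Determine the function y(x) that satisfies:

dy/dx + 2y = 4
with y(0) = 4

General solution: y = 2 + Ce^(-2x)
Applying y(0) = 4: C = 4 - 2 = 2
Particular solution: y = 2 + 2e^(-2x)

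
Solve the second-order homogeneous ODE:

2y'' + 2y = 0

Characteristic equation: 2r² + 2 = 0
Divide by 2: r² + 1 = 0
Roots: r = ±i (complex conjugates)
General solution: y = C₁cos(x) + C₂sin(x)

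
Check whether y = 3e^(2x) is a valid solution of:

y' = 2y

Verification:
y = 3e^(2x)
y' = 6e^(2x)
2y = 6e^(2x)
y' = 2y ✓

Yes, it is a solution.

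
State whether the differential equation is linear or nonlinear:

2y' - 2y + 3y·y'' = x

Nonlinear (y·y'' term)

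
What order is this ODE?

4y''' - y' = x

The order is 3 (highest derivative is of order 3).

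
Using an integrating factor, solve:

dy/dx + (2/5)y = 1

Using integrating factor method:

General solution: y = 5/2 + Ce^(-2x/5)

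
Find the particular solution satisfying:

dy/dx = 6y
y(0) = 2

General solution: y = Ce^(6x)
Applying IC y(0) = 2:
Particular solution: y = 2e^(6x)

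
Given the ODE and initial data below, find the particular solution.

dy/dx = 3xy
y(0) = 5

General solution: y = Ce^(3x²/2)
Applying IC y(0) = 5:
Particular solution: y = 5e^(3x²/2)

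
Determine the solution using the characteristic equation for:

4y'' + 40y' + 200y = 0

Characteristic equation: 4r² + 40r + 200 = 0
Divide by 4: r² + 10r + 50 = 0
Roots: r = -5 ± 5i (complex conjugates)
General solution: y = e^(-5x)(C₁cos(5x) + C₂sin(5x))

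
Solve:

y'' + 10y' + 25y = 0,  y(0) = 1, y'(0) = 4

General solution: y = (C₁ + C₂x)e^(-5x)
Repeated root r = -5
Applying ICs: C₁ = 1, C₂ = 9
Particular solution: y = (1 + 9x)e^(-5x)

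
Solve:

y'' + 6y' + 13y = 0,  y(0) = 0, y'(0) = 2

General solution: y = e^(-3x)(C₁cos(2x) + C₂sin(2x))
Complex roots r = -3 ± 2i
Applying ICs: C₁ = 0, C₂ = 1
Particular solution: y = e^(-3x)(sin(2x))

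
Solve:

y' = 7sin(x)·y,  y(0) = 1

General solution: y = Ce^(-7cos(x))
Applying IC y(0) = 1:
Particular solution: y = e^(7(1-cos(x)))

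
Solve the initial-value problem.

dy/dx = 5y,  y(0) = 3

General solution: y = Ce^(5x)
Applying IC y(0) = 3:
Particular solution: y = 3e^(5x)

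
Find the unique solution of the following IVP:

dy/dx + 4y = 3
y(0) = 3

General solution: y = 3/4 + Ce^(-4x)
Applying y(0) = 3: C = 3 - 3/4 = 9/4
Particular solution: y = 3/4 + (9/4)e^(-4x)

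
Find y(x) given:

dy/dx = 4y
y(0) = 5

General solution: y = Ce^(4x)
Applying IC y(0) = 5:
Particular solution: y = 5e^(4x)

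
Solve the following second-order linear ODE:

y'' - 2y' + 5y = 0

Characteristic equation: r² - 2r + 5 = 0
Roots: r = 1 ± 2i (complex conjugates)
General solution: y = e^x(C₁cos(2x) + C₂sin(2x))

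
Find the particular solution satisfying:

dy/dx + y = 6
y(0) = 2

General solution: y = 6 + Ce^(-x)
Applying y(0) = 2: C = 2 - 6 = -4
Particular solution: y = 6 - 4e^(-x)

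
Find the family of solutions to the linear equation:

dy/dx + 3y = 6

Using integrating factor method:

General solution: y = 2 + Ce^(-3x)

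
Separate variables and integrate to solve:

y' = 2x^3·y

Separating variables and integrating:
ln|y| = x^4/2 + C

General solution: y = Ce^(x^4/2)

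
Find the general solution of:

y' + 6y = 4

Using integrating factor method:

General solution: y = 2/3 + Ce^(-6x)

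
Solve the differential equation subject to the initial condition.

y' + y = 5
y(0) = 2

General solution: y = 5 + Ce^(-x)
Applying y(0) = 2: C = 2 - 5 = -3
Particular solution: y = 5 - 3e^(-x)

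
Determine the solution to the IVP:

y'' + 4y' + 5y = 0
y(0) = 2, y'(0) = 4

General solution: y = e^(-2x)(C₁cos(x) + C₂sin(x))
Complex roots r = -2 ± i
Applying ICs: C₁ = 2, C₂ = 8
Particular solution: y = e^(-2x)(2cos(x) + 8sin(x))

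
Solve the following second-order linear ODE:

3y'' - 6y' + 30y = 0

Characteristic equation: 3r² - 6r + 30 = 0
Divide by 3: r² - 2r + 10 = 0
Roots: r = 1 ± 3i (complex conjugates)
General solution: y = e^x(C₁cos(3x) + C₂sin(3x))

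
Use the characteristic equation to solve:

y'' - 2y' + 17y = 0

Characteristic equation: r² - 2r + 17 = 0
Roots: r = 1 ± 4i (complex conjugates)
General solution: y = e^x(C₁cos(4x) + C₂sin(4x))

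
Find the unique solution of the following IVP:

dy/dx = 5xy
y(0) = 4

General solution: y = Ce^(5x²/2)
Applying IC y(0) = 4:
Particular solution: y = 4e^(5x²/2)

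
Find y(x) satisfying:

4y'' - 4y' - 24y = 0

Characteristic equation: 4r² - 4r - 24 = 0
Divide by 4: r² - r - 6 = 0
Roots: r = 3, -2 (distinct real)
General solution: y = C₁e^(3x) + C₂e^(-2x)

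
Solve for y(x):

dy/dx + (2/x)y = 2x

Using integrating factor method:

General solution: y = (1/2)x^2 + Cx^(-2)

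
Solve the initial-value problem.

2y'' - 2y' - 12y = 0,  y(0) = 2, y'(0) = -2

General solution: y = C₁e^(3x) + C₂e^(-2x)
Applying ICs: C₁ = 2/5, C₂ = 8/5
Particular solution: y = (2/5)e^(3x) + (8/5)e^(-2x)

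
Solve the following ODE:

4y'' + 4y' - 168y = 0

Characteristic equation: 4r² + 4r - 168 = 0
Divide by 4: r² + r - 42 = 0
Roots: r = 6, -7 (distinct real)
General solution: y = C₁e^(6x) + C₂e^(-7x)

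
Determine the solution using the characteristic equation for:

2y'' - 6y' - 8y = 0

Characteristic equation: 2r² - 6r - 8 = 0
Divide by 2: r² - 3r - 4 = 0
Roots: r = 4, -1 (distinct real)
General solution: y = C₁e^(4x) + C₂e^(-x)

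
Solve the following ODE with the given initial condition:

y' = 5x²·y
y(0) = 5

General solution: y = Ce^(5x³/3)
Applying IC y(0) = 5:
Particular solution: y = 5e^(5x³/3)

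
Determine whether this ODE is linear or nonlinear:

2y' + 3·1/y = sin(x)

Nonlinear (1/y term)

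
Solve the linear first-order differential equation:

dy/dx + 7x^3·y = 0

Using integrating factor method:

General solution: y = Ce^(-7x^4/4)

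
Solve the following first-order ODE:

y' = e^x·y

Separating variables and integrating:
ln|y| = e^x + C

General solution: y = Ce^(e^x)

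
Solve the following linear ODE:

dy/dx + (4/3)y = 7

Using integrating factor method:

General solution: y = 21/4 + Ce^(-4x/3)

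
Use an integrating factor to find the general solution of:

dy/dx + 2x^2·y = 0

Using integrating factor method:

General solution: y = Ce^(-2x^3/3)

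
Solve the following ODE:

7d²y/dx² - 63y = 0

Characteristic equation: 7r² - 63 = 0
Divide by 7: r² - 9 = 0
Roots: r = 3, -3 (distinct real)
General solution: y = C₁e^(3x) + C₂e^(-3x)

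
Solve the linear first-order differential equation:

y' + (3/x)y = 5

Using integrating factor method:

General solution: y = (5/4)x + Cx^(-3)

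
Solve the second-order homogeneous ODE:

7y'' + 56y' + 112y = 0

Characteristic equation: 7r² + 56r + 112 = 0
Divide by 7: r² + 8r + 16 = 0
Factored: (r + 4)² = 0
Repeated root: r = -4
General solution: y = (C₁ + C₂x)e^(-4x)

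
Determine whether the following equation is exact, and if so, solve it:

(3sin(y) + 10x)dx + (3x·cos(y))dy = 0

Verify exactness: ∂M/∂y = ∂N/∂x ✓
Find F(x,y) such that ∂F/∂x = M, ∂F/∂y = N
Solution: 3x·sin(y) + 5x² = C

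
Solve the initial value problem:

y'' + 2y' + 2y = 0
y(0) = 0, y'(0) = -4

General solution: y = e^(-x)(C₁cos(x) + C₂sin(x))
Complex roots r = -1 ± i
Applying ICs: C₁ = 0, C₂ = -4
Particular solution: y = e^(-x)(-4sin(x))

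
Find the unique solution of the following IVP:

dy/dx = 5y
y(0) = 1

General solution: y = Ce^(5x)
Applying IC y(0) = 1:
Particular solution: y = e^(5x)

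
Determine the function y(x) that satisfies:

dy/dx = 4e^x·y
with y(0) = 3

General solution: y = Ce^(4e^x)
Applying IC y(0) = 3:
Particular solution: y = 3e^(4(e^x - 1))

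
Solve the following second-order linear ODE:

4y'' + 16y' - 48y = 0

Characteristic equation: 4r² + 16r - 48 = 0
Divide by 4: r² + 4r - 12 = 0
Roots: r = 2, -6 (distinct real)
General solution: y = C₁e^(2x) + C₂e^(-6x)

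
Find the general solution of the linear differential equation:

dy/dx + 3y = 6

Using integrating factor method:

General solution: y = 2 + Ce^(-3x)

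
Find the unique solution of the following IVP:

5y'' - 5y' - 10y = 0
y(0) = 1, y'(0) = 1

General solution: y = C₁e^(2x) + C₂e^(-x)
Applying ICs: C₁ = 2/3, C₂ = 1/3
Particular solution: y = (2/3)e^(2x) + (1/3)e^(-x)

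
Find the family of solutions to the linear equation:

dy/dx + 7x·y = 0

Using integrating factor method:

General solution: y = Ce^(-7x^2/2)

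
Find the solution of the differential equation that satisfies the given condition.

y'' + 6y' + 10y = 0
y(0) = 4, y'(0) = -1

General solution: y = e^(-3x)(C₁cos(x) + C₂sin(x))
Complex roots r = -3 ± i
Applying ICs: C₁ = 4, C₂ = 11
Particular solution: y = e^(-3x)(4cos(x) + 11sin(x))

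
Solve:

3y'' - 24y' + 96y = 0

Characteristic equation: 3r² - 24r + 96 = 0
Divide by 3: r² - 8r + 32 = 0
Roots: r = 4 ± 4i (complex conjugates)
General solution: y = e^(4x)(C₁cos(4x) + C₂sin(4x))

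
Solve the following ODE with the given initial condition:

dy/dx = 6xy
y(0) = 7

General solution: y = Ce^(3x²)
Applying IC y(0) = 7:
Particular solution: y = 7e^(3x²)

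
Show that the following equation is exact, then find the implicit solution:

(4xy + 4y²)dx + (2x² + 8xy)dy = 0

Verify exactness: ∂M/∂y = ∂N/∂x ✓
Find F(x,y) such that ∂F/∂x = M, ∂F/∂y = N
Solution: 2x²y + 4xy² = C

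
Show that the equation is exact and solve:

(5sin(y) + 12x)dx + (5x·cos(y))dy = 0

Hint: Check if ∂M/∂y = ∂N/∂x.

Verify exactness: ∂M/∂y = ∂N/∂x ✓
Find F(x,y) such that ∂F/∂x = M, ∂F/∂y = N
Solution: 5x·sin(y) + 6x² = C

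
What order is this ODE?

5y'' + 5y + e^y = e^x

The order is 2 (highest derivative is of order 2).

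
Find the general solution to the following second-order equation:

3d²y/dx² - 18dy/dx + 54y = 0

Characteristic equation: 3r² - 18r + 54 = 0
Divide by 3: r² - 6r + 18 = 0
Roots: r = 3 ± 3i (complex conjugates)
General solution: y = e^(3x)(C₁cos(3x) + C₂sin(3x))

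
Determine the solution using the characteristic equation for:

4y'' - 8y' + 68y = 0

Characteristic equation: 4r² - 8r + 68 = 0
Divide by 4: r² - 2r + 17 = 0
Roots: r = 1 ± 4i (complex conjugates)
General solution: y = e^x(C₁cos(4x) + C₂sin(4x))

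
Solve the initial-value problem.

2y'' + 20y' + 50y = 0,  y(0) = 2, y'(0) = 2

General solution: y = (C₁ + C₂x)e^(-5x)
Repeated root r = -5
Applying ICs: C₁ = 2, C₂ = 12
Particular solution: y = (2 + 12x)e^(-5x)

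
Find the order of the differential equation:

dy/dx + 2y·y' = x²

The order is 1 (highest derivative is of order 1).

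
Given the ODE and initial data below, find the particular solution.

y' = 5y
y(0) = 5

General solution: y = Ce^(5x)
Applying IC y(0) = 5:
Particular solution: y = 5e^(5x)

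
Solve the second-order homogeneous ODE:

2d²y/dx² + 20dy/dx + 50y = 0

Characteristic equation: 2r² + 20r + 50 = 0
Divide by 2: r² + 10r + 25 = 0
Factored: (r + 5)² = 0
Repeated root: r = -5
General solution: y = (C₁ + C₂x)e^(-5x)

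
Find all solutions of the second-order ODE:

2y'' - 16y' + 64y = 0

Characteristic equation: 2r² - 16r + 64 = 0
Divide by 2: r² - 8r + 32 = 0
Roots: r = 4 ± 4i (complex conjugates)
General solution: y = e^(4x)(C₁cos(4x) + C₂sin(4x))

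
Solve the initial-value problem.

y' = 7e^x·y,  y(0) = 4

General solution: y = Ce^(7e^x)
Applying IC y(0) = 4:
Particular solution: y = 4e^(7(e^x - 1))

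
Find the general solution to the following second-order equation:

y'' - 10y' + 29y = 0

Characteristic equation: r² - 10r + 29 = 0
Roots: r = 5 ± 2i (complex conjugates)
General solution: y = e^(5x)(C₁cos(2x) + C₂sin(2x))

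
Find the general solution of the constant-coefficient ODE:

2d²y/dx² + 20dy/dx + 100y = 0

Characteristic equation: 2r² + 20r + 100 = 0
Divide by 2: r² + 10r + 50 = 0
Roots: r = -5 ± 5i (complex conjugates)
General solution: y = e^(-5x)(C₁cos(5x) + C₂sin(5x))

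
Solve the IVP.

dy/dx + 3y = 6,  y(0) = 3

General solution: y = 2 + Ce^(-3x)
Applying y(0) = 3: C = 3 - 2 = 1
Particular solution: y = 2 + e^(-3x)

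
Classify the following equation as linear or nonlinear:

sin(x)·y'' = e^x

Linear (y and its derivatives appear to the first power only, no products of y terms)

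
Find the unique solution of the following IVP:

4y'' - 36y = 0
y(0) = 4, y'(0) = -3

General solution: y = C₁e^(3x) + C₂e^(-3x)
Applying ICs: C₁ = 3/2, C₂ = 5/2
Particular solution: y = (3/2)e^(3x) + (5/2)e^(-3x)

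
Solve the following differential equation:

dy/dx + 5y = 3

Using integrating factor method:

General solution: y = 3/5 + Ce^(-5x)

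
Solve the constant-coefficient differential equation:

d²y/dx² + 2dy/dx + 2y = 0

Characteristic equation: r² + 2r + 2 = 0
Roots: r = -1 ± i (complex conjugates)
General solution: y = e^(-x)(C₁cos(x) + C₂sin(x))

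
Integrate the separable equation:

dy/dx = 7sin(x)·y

Separating variables and integrating:
ln|y| = -7cos(x) + C

General solution: y = Ce^(-7cos(x))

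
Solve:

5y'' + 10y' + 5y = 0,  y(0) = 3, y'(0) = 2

General solution: y = (C₁ + C₂x)e^(-x)
Repeated root r = -1
Applying ICs: C₁ = 3, C₂ = 5
Particular solution: y = (3 + 5x)e^(-x)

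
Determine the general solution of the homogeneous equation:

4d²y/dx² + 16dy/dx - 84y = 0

Characteristic equation: 4r² + 16r - 84 = 0
Divide by 4: r² + 4r - 21 = 0
Roots: r = 3, -7 (distinct real)
General solution: y = C₁e^(3x) + C₂e^(-7x)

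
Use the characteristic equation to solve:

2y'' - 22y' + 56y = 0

Characteristic equation: 2r² - 22r + 56 = 0
Divide by 2: r² - 11r + 28 = 0
Roots: r = 7, 4 (distinct real)
General solution: y = C₁e^(7x) + C₂e^(4x)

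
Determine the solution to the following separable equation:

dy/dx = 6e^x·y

Separating variables and integrating:
ln|y| = 6e^x + C

General solution: y = Ce^(6e^x)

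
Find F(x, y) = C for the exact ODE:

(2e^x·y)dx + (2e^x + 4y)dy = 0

Verify exactness: ∂M/∂y = ∂N/∂x ✓
Find F(x,y) such that ∂F/∂x = M, ∂F/∂y = N
Solution: 2e^x·y + 2y² = C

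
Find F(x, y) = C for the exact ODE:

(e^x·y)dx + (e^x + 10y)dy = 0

Verify exactness: ∂M/∂y = ∂N/∂x ✓
Find F(x,y) such that ∂F/∂x = M, ∂F/∂y = N
Solution: e^x·y + 5y² = C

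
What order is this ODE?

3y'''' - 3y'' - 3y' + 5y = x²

The order is 4 (highest derivative is of order 4).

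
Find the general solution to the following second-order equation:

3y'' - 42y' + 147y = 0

Characteristic equation: 3r² - 42r + 147 = 0
Divide by 3: r² - 14r + 49 = 0
Factored: (r - 7)² = 0
Repeated root: r = 7
General solution: y = (C₁ + C₂x)e^(7x)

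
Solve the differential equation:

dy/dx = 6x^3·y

Separating variables and integrating:
ln|y| = 3x^4/2 + C

General solution: y = Ce^(3x^4/2)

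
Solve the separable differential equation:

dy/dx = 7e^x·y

Separating variables and integrating:
ln|y| = 7e^x + C

General solution: y = Ce^(7e^x)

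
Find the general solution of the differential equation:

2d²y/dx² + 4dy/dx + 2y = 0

Characteristic equation: 2r² + 4r + 2 = 0
Divide by 2: r² + 2r + 1 = 0
Factored: (r + 1)² = 0
Repeated root: r = -1
General solution: y = (C₁ + C₂x)e^(-x)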